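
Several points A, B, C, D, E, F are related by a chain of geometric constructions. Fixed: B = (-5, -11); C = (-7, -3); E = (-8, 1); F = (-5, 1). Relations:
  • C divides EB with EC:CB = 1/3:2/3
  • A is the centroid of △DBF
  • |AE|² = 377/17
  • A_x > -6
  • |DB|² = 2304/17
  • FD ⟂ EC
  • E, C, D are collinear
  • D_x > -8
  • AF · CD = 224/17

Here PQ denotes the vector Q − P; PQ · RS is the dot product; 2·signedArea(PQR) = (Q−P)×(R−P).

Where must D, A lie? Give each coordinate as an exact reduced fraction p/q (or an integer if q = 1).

A = (-101/17, -55/17)
D = (-133/17, 5/17)

1. D_x = -133/17  [E, C, D are collinear ∩ FD ⟂ EC]
2. D_y = 5/17  [E, C, D are collinear ∩ FD ⟂ EC]
   → D = (-133/17, 5/17)
3. A_x = -101/17  [A is the centroid of △DBF]
4. A_y = -55/17  [A is the centroid of △DBF]
   → A = (-101/17, -55/17)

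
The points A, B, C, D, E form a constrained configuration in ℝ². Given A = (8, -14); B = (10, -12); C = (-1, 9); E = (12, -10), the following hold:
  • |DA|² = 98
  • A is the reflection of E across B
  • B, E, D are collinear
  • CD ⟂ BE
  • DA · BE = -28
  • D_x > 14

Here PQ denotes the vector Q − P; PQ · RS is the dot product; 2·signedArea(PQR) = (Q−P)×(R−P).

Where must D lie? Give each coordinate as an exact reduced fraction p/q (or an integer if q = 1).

D = (15, -7)

1. D_x = 15  [B, E, D are collinear ∩ CD ⟂ BE]
2. D_y = -7  [B, E, D are collinear ∩ CD ⟂ BE]
   → D = (15, -7)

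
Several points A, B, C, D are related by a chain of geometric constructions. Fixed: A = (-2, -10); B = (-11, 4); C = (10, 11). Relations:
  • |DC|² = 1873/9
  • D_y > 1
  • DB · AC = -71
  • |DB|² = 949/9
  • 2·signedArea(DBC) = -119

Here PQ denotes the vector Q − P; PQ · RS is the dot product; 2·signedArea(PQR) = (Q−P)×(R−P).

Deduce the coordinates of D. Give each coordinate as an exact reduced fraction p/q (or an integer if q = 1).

1. D_x = -1  [2·signedArea(DBC) = -119 ∩ DB · AC = -71]
2. D_y = 5/3  [2·signedArea(DBC) = -119 ∩ DB · AC = -71]
   → D = (-1, 5/3)

D = (-1, 5/3)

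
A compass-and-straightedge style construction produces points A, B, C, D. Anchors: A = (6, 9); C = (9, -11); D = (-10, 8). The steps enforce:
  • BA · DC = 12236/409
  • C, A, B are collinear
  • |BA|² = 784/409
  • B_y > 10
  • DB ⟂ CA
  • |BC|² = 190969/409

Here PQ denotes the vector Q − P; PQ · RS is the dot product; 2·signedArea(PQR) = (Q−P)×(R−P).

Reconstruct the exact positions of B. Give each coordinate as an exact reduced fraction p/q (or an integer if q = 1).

B = (2370/409, 4241/409)

1. B_x = 2370/409  [C, A, B are collinear ∩ DB ⟂ CA]
2. B_y = 4241/409  [C, A, B are collinear ∩ DB ⟂ CA]
   → B = (2370/409, 4241/409)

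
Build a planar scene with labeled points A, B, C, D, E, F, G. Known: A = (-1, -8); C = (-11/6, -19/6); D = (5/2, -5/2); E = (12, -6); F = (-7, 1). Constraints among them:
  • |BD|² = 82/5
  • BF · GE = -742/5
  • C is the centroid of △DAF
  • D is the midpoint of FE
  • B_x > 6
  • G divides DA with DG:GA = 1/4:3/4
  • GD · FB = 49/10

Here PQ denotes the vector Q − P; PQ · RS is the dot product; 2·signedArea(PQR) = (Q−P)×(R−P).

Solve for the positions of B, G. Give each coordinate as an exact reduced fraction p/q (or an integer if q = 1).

B = (63/10, -39/10)
G = (13/8, -31/8)

1. G_x = 13/8  [G divides DA with DG:GA = 1/4:3/4]
2. G_y = -31/8  [G divides DA with DG:GA = 1/4:3/4]
   → G = (13/8, -31/8)
3. B_x = 63/10  [BF · GE = -742/5 ∩ GD · FB = 49/10]
4. B_y = -39/10  [BF · GE = -742/5 ∩ GD · FB = 49/10]
   → B = (63/10, -39/10)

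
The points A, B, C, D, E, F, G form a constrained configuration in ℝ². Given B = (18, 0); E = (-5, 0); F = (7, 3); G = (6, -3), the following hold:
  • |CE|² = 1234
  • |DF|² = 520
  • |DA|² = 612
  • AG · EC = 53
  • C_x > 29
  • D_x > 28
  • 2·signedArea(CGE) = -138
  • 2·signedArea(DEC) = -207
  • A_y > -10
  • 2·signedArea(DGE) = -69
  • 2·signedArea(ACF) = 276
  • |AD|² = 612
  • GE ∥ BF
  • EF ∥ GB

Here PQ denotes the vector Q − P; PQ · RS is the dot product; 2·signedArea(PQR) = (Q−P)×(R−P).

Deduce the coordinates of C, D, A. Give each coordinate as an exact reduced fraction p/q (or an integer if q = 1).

A = (5, -9)
C = (30, 3)
D = (29, -3)

1. C_x = 30  [line -3·x + -11·y + 123 = 0 ∩ |CE|² = 1234]
2. C_y = 3  [line -3·x + -11·y + 123 = 0 ∩ |CE|² = 1234]
   → C = (30, 3)
3. D_x = 29  [2·signedArea(DEC) = -207 ∩ 2·signedArea(DGE) = -69]
4. D_y = -3  [2·signedArea(DEC) = -207 ∩ 2·signedArea(DGE) = -69]
   → D = (29, -3)
5. A_x = 5  [2·signedArea(ACF) = 276 ∩ AG · EC = 53]
6. A_y = -9  [2·signedArea(ACF) = 276 ∩ AG · EC = 53]
   → A = (5, -9)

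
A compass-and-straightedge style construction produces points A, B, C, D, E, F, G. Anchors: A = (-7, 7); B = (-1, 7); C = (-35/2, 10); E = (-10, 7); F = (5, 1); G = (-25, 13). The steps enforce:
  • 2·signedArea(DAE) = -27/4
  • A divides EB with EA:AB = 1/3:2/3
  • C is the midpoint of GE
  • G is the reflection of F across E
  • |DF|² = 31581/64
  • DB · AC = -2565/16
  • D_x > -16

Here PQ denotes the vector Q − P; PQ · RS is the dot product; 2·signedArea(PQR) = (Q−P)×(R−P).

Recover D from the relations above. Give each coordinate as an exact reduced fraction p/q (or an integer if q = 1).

1. D_x = -125/8  [DB · AC = -2565/16 ∩ 2·signedArea(DAE) = -27/4]
2. D_y = 37/4  [DB · AC = -2565/16 ∩ 2·signedArea(DAE) = -27/4]
   → D = (-125/8, 37/4)

D = (-125/8, 37/4)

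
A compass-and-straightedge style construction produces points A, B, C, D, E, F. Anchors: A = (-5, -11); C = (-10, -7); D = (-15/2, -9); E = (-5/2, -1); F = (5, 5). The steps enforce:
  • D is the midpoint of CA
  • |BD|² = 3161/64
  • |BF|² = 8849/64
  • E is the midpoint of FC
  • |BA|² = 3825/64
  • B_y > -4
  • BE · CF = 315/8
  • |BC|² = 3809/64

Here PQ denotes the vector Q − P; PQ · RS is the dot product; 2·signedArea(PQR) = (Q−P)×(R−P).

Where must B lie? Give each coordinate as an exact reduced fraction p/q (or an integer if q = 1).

B = (-25/8, -7/2)

1. B_x = -25/8  [line -15·x + -12·y + -711/8 = 0 ∩ |BA|² = 3825/64]
2. B_y = -7/2  [line -15·x + -12·y + -711/8 = 0 ∩ |BA|² = 3825/64]
   → B = (-25/8, -7/2)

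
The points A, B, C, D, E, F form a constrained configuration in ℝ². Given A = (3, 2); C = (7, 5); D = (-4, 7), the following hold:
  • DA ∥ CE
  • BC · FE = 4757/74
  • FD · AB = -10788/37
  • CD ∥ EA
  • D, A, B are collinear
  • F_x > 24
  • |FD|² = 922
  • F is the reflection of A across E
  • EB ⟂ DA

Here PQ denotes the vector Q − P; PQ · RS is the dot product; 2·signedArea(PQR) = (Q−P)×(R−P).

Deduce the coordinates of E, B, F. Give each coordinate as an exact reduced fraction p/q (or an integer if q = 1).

B = (831/74, -287/74)
E = (14, 0)
F = (25, -2)

1. E_x = 14  [CD ∥ EA ∩ DA ∥ CE]
2. E_y = 0  [CD ∥ EA ∩ DA ∥ CE]
   → E = (14, 0)
3. B_x = 831/74  [D, A, B are collinear ∩ EB ⟂ DA]
4. B_y = -287/74  [D, A, B are collinear ∩ EB ⟂ DA]
   → B = (831/74, -287/74)
5. F_x = 25  [F is the reflection of A across E]
6. F_y = -2  [F is the reflection of A across E]
   → F = (25, -2)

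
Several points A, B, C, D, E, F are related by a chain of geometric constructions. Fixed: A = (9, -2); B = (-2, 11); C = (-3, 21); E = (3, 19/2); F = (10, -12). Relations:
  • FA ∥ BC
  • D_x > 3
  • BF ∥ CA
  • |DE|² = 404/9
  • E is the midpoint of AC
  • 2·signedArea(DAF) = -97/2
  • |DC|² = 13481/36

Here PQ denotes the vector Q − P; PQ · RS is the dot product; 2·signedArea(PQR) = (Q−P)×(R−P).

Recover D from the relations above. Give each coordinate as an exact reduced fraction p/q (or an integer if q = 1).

1. D_x = 11/3  [line 10·x + 1·y + -79/2 = 0 ∩ |DE|² = 404/9]
2. D_y = 17/6  [line 10·x + 1·y + -79/2 = 0 ∩ |DE|² = 404/9]
   → D = (11/3, 17/6)

D = (11/3, 17/6)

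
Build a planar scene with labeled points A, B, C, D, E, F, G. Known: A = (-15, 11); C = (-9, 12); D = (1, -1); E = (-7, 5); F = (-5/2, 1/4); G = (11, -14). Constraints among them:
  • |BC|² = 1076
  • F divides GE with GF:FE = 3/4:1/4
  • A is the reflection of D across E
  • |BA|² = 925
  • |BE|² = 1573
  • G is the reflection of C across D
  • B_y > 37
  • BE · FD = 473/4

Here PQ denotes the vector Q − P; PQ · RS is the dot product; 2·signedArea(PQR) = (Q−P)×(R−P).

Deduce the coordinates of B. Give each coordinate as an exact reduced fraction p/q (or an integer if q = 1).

B = (-29, 38)

1. B_x = -29  [line -7/2·x + 5/4·y + -149 = 0 ∩ |BE|² = 1573]
2. B_y = 38  [line -7/2·x + 5/4·y + -149 = 0 ∩ |BE|² = 1573]
   → B = (-29, 38)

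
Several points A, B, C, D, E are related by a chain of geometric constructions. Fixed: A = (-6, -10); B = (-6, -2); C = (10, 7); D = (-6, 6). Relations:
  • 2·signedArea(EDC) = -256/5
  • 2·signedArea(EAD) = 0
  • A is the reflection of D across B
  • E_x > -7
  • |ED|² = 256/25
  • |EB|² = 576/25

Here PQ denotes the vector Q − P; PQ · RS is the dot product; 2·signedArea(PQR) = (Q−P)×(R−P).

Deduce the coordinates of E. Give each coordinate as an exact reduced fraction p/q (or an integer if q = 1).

1. E_x = -6  [2·signedArea(EAD) = 0 ∩ 2·signedArea(EDC) = -256/5]
2. E_y = 14/5  [2·signedArea(EAD) = 0 ∩ 2·signedArea(EDC) = -256/5]
   → E = (-6, 14/5)

E = (-6, 14/5)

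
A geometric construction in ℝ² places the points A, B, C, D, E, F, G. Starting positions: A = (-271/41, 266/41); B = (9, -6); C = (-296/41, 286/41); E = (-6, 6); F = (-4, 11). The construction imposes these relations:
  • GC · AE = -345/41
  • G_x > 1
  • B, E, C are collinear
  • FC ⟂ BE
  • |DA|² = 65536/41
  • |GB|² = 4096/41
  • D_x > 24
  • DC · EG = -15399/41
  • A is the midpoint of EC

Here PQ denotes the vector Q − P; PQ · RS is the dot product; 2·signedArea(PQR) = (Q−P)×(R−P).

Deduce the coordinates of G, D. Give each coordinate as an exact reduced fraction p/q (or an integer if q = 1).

1. G_x = 49/41  [line -25/41·x + 20/41·y + 25/41 = 0 ∩ |GB|² = 4096/41]
2. G_y = 10/41  [line -25/41·x + 20/41·y + 25/41 = 0 ∩ |GB|² = 4096/41]
   → G = (49/41, 10/41)
3. D_x = 1009/41  [line -295/41·x + 236/41·y + 11623/41 = 0 ∩ |DA|² = 65536/41]
4. D_y = -758/41  [line -295/41·x + 236/41·y + 11623/41 = 0 ∩ |DA|² = 65536/41]
   → D = (1009/41, -758/41)

D = (1009/41, -758/41)
G = (49/41, 10/41)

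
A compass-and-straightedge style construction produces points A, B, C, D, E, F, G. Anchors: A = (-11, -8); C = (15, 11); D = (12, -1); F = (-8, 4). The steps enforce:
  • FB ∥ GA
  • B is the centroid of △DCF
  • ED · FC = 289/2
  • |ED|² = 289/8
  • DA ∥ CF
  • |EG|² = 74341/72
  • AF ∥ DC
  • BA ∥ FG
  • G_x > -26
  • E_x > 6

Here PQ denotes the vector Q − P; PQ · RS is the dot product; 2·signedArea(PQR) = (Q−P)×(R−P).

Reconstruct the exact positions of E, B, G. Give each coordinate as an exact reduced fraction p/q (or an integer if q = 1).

1. E_x = 25/4  [line -23·x + -7·y + 249/2 = 0 ∩ |ED|² = 289/8]
2. E_y = -11/4  [line -23·x + -7·y + 249/2 = 0 ∩ |ED|² = 289/8]
   → E = (25/4, -11/4)
3. B_x = 19/3  [B is the centroid of △DCF]
4. B_y = 14/3  [B is the centroid of △DCF]
   → B = (19/3, 14/3)
5. G_x = -76/3  [FB ∥ GA ∩ BA ∥ FG]
6. G_y = -26/3  [FB ∥ GA ∩ BA ∥ FG]
   → G = (-76/3, -26/3)

B = (19/3, 14/3)
E = (25/4, -11/4)
G = (-76/3, -26/3)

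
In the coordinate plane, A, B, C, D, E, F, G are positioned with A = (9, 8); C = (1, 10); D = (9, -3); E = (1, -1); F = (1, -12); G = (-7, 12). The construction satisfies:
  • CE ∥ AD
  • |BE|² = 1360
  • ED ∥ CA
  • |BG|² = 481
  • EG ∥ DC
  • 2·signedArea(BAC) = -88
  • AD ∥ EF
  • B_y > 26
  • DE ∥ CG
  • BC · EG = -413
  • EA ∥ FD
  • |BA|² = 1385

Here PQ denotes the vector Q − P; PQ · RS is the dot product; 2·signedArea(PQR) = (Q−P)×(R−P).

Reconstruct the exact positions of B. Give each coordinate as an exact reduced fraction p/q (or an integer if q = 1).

B = (-23, 27)

1. B_x = -23  [BC · EG = -413 ∩ 2·signedArea(BAC) = -88]
2. B_y = 27  [BC · EG = -413 ∩ 2·signedArea(BAC) = -88]
   → B = (-23, 27)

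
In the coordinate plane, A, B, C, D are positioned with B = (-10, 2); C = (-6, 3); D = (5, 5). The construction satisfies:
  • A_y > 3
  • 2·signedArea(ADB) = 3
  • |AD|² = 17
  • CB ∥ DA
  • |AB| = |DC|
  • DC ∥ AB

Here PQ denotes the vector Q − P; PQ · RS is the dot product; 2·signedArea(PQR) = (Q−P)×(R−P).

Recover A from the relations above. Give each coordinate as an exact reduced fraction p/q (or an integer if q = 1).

1. A_x = 1  [DC ∥ AB ∩ CB ∥ DA]
2. A_y = 4  [DC ∥ AB ∩ CB ∥ DA]
   → A = (1, 4)

A = (1, 4)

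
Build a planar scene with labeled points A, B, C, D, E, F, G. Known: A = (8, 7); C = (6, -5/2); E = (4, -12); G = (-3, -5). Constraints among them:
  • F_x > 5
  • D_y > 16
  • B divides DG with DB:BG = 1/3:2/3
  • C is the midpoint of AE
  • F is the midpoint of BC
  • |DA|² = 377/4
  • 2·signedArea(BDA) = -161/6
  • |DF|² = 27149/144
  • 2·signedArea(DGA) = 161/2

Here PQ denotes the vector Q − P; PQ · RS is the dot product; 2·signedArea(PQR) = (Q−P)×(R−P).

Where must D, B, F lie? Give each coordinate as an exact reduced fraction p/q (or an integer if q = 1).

B = (17/3, 28/3)
D = (10, 33/2)
F = (35/6, 41/12)

1. D_x = 10  [line -12·x + 11·y + -123/2 = 0 ∩ |DA|² = 377/4]
2. D_y = 33/2  [line -12·x + 11·y + -123/2 = 0 ∩ |DA|² = 377/4]
   → D = (10, 33/2)
3. B_x = 17/3  [B divides DG with DB:BG = 1/3:2/3]
4. B_y = 28/3  [B divides DG with DB:BG = 1/3:2/3]
   → B = (17/3, 28/3)
5. F_x = 35/6  [F is the midpoint of BC]
6. F_y = 41/12  [F is the midpoint of BC]
   → F = (35/6, 41/12)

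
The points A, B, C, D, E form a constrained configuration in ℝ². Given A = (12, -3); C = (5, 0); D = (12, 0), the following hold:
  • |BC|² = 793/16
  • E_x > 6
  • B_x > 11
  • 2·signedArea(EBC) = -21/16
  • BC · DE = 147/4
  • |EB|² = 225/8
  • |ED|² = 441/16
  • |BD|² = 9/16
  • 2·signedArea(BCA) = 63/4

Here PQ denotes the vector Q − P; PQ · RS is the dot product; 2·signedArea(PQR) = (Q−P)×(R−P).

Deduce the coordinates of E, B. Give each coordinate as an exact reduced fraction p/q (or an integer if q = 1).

1. B_x = 12  [line 3·x + 7·y + -123/4 = 0 ∩ |BC|² = 793/16]
2. B_y = -3/4  [line 3·x + 7·y + -123/4 = 0 ∩ |BC|² = 793/16]
   → B = (12, -3/4)
3. E_x = 27/4  [2·signedArea(EBC) = -21/16 ∩ BC · DE = 147/4]
4. E_y = 0  [2·signedArea(EBC) = -21/16 ∩ BC · DE = 147/4]
   → E = (27/4, 0)

B = (12, -3/4)
E = (27/4, 0)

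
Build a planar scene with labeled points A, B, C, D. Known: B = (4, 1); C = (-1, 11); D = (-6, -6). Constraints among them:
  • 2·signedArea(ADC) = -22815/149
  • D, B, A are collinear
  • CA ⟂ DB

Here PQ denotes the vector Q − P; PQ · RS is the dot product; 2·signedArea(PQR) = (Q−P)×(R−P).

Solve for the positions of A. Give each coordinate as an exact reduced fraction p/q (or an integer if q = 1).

A = (796/149, 289/149)

1. A_x = 796/149  [D, B, A are collinear ∩ CA ⟂ DB]
2. A_y = 289/149  [D, B, A are collinear ∩ CA ⟂ DB]
   → A = (796/149, 289/149)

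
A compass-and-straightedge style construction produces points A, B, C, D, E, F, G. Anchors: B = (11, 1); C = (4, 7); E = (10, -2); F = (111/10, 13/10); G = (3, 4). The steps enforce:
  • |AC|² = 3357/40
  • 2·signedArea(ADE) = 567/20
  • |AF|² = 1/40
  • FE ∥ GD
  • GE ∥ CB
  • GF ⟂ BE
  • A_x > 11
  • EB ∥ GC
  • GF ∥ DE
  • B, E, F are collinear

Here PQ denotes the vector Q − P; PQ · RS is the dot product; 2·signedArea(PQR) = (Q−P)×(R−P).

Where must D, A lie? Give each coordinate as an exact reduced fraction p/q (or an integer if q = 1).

A = (221/20, 23/20)
D = (19/10, 7/10)

1. D_x = 19/10  [GF ∥ DE ∩ FE ∥ GD]
2. D_y = 7/10  [GF ∥ DE ∩ FE ∥ GD]
   → D = (19/10, 7/10)
3. A_x = 221/20  [line 27/10·x + 81/10·y + -783/20 = 0 ∩ |AF|² = 1/40]
4. A_y = 23/20  [line 27/10·x + 81/10·y + -783/20 = 0 ∩ |AF|² = 1/40]
   → A = (221/20, 23/20)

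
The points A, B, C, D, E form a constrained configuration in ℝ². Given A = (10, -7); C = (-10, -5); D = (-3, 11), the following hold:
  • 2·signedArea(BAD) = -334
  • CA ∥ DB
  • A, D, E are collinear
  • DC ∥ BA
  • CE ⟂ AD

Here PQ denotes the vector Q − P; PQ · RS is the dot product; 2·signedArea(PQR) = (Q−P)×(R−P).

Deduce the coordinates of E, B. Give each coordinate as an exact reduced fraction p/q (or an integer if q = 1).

B = (17, 9)
E = (1082/493, 1877/493)

1. E_x = 1082/493  [A, D, E are collinear ∩ CE ⟂ AD]
2. E_y = 1877/493  [A, D, E are collinear ∩ CE ⟂ AD]
   → E = (1082/493, 1877/493)
3. B_x = 17  [DC ∥ BA ∩ CA ∥ DB]
4. B_y = 9  [DC ∥ BA ∩ CA ∥ DB]
   → B = (17, 9)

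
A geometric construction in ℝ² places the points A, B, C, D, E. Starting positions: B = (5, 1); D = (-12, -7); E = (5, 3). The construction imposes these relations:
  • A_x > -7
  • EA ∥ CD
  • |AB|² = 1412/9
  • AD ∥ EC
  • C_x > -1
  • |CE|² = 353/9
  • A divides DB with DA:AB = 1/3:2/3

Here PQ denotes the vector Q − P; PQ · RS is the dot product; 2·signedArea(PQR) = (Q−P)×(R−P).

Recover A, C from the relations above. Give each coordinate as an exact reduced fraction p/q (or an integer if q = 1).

1. A_x = -19/3  [A divides DB with DA:AB = 1/3:2/3]
2. A_y = -13/3  [A divides DB with DA:AB = 1/3:2/3]
   → A = (-19/3, -13/3)
3. C_x = -2/3  [EA ∥ CD ∩ AD ∥ EC]
4. C_y = 1/3  [EA ∥ CD ∩ AD ∥ EC]
   → C = (-2/3, 1/3)

A = (-19/3, -13/3)
C = (-2/3, 1/3)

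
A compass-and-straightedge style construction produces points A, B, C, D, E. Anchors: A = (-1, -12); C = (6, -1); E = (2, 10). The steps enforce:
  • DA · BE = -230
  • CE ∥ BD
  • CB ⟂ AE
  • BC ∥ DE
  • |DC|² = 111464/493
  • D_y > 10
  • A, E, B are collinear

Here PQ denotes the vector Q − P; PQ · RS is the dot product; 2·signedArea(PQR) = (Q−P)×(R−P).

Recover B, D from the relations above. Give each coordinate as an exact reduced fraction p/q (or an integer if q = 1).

1. B_x = 296/493  [A, E, B are collinear ∩ CB ⟂ AE]
2. B_y = -130/493  [A, E, B are collinear ∩ CB ⟂ AE]
   → B = (296/493, -130/493)
3. D_x = -1676/493  [BC ∥ DE ∩ CE ∥ BD]
4. D_y = 5293/493  [BC ∥ DE ∩ CE ∥ BD]
   → D = (-1676/493, 5293/493)

B = (296/493, -130/493)
D = (-1676/493, 5293/493)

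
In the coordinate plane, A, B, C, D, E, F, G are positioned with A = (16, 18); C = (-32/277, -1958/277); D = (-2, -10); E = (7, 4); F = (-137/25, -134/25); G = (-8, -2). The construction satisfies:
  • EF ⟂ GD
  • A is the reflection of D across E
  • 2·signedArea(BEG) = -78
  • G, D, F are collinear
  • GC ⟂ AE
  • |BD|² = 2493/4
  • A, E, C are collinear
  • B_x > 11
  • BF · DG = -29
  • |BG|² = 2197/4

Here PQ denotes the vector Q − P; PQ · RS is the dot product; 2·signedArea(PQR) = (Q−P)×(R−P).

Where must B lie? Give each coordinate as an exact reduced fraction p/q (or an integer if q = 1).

B = (23/2, 11)

1. B_x = 23/2  [BF · DG = -29 ∩ 2·signedArea(BEG) = -78]
2. B_y = 11  [BF · DG = -29 ∩ 2·signedArea(BEG) = -78]
   → B = (23/2, 11)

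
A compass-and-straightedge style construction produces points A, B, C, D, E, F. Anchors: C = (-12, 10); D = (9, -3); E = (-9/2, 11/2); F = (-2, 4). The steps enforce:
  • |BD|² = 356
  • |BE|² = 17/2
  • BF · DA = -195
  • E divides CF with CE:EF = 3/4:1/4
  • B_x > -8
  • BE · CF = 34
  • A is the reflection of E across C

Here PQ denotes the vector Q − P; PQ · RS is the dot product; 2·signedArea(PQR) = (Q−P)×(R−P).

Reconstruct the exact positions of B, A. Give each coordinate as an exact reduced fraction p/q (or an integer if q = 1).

1. B_x = -7  [line -10·x + 6·y + -112 = 0 ∩ |BE|² = 17/2]
2. B_y = 7  [line -10·x + 6·y + -112 = 0 ∩ |BE|² = 17/2]
   → B = (-7, 7)
3. A_x = -39/2  [A is the reflection of E across C]
4. A_y = 29/2  [A is the reflection of E across C]
   → A = (-39/2, 29/2)

A = (-39/2, 29/2)
B = (-7, 7)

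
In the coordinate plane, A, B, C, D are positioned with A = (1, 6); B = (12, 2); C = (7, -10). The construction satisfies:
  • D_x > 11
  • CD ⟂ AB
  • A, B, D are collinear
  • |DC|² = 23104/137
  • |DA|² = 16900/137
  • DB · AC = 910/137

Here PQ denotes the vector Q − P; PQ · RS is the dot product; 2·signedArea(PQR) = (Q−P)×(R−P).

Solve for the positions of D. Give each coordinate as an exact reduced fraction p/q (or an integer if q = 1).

1. D_x = 1567/137  [A, B, D are collinear ∩ CD ⟂ AB]
2. D_y = 302/137  [A, B, D are collinear ∩ CD ⟂ AB]
   → D = (1567/137, 302/137)

D = (1567/137, 302/137)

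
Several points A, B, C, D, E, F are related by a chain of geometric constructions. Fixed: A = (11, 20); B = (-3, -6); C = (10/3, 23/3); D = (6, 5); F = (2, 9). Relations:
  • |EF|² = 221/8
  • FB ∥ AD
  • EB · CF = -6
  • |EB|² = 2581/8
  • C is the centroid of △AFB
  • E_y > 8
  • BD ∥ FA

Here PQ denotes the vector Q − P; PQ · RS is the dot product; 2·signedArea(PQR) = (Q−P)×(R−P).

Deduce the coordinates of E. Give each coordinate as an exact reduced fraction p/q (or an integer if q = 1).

E = (29/4, 35/4)

1. E_x = 29/4  [line 4/3·x + -4/3·y + 2 = 0 ∩ |EF|² = 221/8]
2. E_y = 35/4  [line 4/3·x + -4/3·y + 2 = 0 ∩ |EF|² = 221/8]
   → E = (29/4, 35/4)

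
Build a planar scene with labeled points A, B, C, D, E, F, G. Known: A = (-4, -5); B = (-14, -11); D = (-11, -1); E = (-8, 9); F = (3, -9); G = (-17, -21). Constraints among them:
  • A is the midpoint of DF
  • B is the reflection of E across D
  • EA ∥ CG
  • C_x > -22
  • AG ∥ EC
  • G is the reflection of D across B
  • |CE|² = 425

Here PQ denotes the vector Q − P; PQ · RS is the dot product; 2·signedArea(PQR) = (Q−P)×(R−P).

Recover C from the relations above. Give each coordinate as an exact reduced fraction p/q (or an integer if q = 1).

C = (-21, -7)

1. C_x = -21  [EA ∥ CG ∩ AG ∥ EC]
2. C_y = -7  [EA ∥ CG ∩ AG ∥ EC]
   → C = (-21, -7)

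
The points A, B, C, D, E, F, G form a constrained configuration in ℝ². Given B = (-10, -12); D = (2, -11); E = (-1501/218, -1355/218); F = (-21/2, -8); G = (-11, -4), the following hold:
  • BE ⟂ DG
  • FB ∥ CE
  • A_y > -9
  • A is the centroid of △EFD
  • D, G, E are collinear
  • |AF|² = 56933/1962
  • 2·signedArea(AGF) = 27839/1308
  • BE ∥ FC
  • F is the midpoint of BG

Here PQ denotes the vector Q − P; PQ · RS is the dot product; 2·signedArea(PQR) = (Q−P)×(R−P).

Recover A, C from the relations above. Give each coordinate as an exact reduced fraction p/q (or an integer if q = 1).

1. A_x = -559/109  [A is the centroid of △EFD]
2. A_y = -5497/654  [A is the centroid of △EFD]
   → A = (-559/109, -5497/654)
3. C_x = -805/109  [FB ∥ CE ∩ BE ∥ FC]
4. C_y = -483/218  [FB ∥ CE ∩ BE ∥ FC]
   → C = (-805/109, -483/218)

A = (-559/109, -5497/654)
C = (-805/109, -483/218)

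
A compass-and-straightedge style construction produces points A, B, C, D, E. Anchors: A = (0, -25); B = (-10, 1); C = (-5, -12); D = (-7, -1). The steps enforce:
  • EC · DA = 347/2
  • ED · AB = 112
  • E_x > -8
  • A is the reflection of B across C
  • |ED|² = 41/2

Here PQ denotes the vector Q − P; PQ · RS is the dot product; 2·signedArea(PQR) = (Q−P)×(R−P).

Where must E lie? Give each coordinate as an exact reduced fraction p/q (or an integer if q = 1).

E = (-15/2, -11/2)

1. E_x = -15/2  [EC · DA = 347/2 ∩ ED · AB = 112]
2. E_y = -11/2  [EC · DA = 347/2 ∩ ED · AB = 112]
   → E = (-15/2, -11/2)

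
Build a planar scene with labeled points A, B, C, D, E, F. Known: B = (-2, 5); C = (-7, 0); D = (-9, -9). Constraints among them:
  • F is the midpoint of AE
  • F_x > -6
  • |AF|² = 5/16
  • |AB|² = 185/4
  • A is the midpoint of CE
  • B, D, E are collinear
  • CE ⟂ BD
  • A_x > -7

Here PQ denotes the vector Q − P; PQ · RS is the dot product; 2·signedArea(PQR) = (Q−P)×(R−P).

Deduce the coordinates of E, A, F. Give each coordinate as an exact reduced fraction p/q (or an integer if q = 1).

1. E_x = -5  [B, D, E are collinear ∩ CE ⟂ BD]
2. E_y = -1  [B, D, E are collinear ∩ CE ⟂ BD]
   → E = (-5, -1)
3. A_x = -6  [A is the midpoint of CE]
4. A_y = -1/2  [A is the midpoint of CE]
   → A = (-6, -1/2)
5. F_x = -11/2  [F is the midpoint of AE]
6. F_y = -3/4  [F is the midpoint of AE]
   → F = (-11/2, -3/4)

A = (-6, -1/2)
E = (-5, -1)
F = (-11/2, -3/4)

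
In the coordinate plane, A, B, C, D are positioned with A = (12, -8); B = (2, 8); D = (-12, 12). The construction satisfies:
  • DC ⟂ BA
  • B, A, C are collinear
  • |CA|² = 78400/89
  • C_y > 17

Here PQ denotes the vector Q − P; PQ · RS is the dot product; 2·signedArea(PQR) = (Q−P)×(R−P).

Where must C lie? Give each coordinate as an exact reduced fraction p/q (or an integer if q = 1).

C = (-332/89, 1528/89)

1. C_x = -332/89  [B, A, C are collinear ∩ DC ⟂ BA]
2. C_y = 1528/89  [B, A, C are collinear ∩ DC ⟂ BA]
   → C = (-332/89, 1528/89)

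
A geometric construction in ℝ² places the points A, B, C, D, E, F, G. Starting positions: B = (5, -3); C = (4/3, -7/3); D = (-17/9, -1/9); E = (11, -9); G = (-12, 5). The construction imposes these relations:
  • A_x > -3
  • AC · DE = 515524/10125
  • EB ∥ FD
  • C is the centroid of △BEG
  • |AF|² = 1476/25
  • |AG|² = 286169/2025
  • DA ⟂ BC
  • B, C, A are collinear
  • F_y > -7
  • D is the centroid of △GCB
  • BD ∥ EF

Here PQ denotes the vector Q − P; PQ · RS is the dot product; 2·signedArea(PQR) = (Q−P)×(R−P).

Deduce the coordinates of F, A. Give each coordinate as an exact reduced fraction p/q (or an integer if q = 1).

A = (-2449/1125, -1907/1125)
F = (37/9, -55/9)

1. F_x = 37/9  [EB ∥ FD ∩ BD ∥ EF]
2. F_y = -55/9  [EB ∥ FD ∩ BD ∥ EF]
   → F = (37/9, -55/9)
3. A_x = -2449/1125  [B, C, A are collinear ∩ DA ⟂ BC]
4. A_y = -1907/1125  [B, C, A are collinear ∩ DA ⟂ BC]
   → A = (-2449/1125, -1907/1125)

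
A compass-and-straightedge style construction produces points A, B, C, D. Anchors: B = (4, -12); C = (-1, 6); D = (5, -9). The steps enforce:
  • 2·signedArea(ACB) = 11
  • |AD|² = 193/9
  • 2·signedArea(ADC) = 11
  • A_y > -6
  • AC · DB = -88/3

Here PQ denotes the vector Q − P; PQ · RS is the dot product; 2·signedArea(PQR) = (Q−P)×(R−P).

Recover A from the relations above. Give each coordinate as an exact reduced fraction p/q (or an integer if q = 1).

1. A_x = 8/3  [2·signedArea(ADC) = 11 ∩ 2·signedArea(ACB) = 11]
2. A_y = -5  [2·signedArea(ADC) = 11 ∩ 2·signedArea(ACB) = 11]
   → A = (8/3, -5)

A = (8/3, -5)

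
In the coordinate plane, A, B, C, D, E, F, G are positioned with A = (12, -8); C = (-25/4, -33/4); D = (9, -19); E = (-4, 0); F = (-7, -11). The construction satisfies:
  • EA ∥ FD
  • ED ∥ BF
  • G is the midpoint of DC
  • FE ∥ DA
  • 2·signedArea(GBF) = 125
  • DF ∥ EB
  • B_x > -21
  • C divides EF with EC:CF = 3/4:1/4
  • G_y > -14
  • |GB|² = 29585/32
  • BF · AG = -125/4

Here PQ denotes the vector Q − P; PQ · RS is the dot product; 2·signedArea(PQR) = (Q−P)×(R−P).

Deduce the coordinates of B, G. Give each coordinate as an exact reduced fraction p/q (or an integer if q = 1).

1. B_x = -20  [ED ∥ BF ∩ DF ∥ EB]
2. B_y = 8  [ED ∥ BF ∩ DF ∥ EB]
   → B = (-20, 8)
3. G_x = 11/8  [G is the midpoint of DC]
4. G_y = -109/8  [G is the midpoint of DC]
   → G = (11/8, -109/8)

B = (-20, 8)
G = (11/8, -109/8)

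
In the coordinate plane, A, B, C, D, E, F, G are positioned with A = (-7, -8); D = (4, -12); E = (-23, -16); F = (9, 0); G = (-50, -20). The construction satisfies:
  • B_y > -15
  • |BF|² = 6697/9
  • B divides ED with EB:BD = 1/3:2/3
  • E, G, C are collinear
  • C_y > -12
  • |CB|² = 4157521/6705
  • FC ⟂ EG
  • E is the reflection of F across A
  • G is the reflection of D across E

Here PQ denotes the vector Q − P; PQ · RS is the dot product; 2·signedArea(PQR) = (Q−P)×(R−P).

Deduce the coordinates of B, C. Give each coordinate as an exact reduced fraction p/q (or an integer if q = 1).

1. B_x = -14  [B divides ED with EB:BD = 1/3:2/3]
2. B_y = -44/3  [B divides ED with EB:BD = 1/3:2/3]
   → B = (-14, -44/3)
3. C_x = 7921/745  [E, G, C are collinear ∩ FC ⟂ EG]
4. C_y = -8208/745  [E, G, C are collinear ∩ FC ⟂ EG]
   → C = (7921/745, -8208/745)

B = (-14, -44/3)
C = (7921/745, -8208/745)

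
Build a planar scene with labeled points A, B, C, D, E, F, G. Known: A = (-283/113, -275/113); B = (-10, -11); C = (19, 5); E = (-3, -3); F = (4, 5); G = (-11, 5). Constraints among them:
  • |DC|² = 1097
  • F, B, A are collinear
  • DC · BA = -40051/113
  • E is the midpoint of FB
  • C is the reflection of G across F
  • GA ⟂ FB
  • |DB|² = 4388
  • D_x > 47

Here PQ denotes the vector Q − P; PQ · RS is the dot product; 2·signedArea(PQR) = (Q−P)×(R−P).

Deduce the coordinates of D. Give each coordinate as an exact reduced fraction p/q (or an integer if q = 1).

1. D_x = 48  [line -847/113·x + -968/113·y + 60984/113 = 0 ∩ |DB|² = 4388]
2. D_y = 21  [line -847/113·x + -968/113·y + 60984/113 = 0 ∩ |DB|² = 4388]
   → D = (48, 21)

D = (48, 21)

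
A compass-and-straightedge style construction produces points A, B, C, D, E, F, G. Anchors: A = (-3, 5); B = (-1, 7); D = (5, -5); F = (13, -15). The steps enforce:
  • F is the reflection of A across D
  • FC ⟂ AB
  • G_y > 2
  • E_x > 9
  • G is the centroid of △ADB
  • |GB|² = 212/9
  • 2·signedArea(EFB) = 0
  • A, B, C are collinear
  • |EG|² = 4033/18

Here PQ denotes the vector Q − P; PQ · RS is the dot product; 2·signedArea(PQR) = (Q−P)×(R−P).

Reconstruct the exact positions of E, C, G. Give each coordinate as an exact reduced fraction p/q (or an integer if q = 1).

C = (-5, 3)
E = (19/2, -19/2)
G = (1/3, 7/3)

1. C_x = -5  [A, B, C are collinear ∩ FC ⟂ AB]
2. C_y = 3  [A, B, C are collinear ∩ FC ⟂ AB]
   → C = (-5, 3)
3. G_x = 1/3  [G is the centroid of △ADB]
4. G_y = 7/3  [G is the centroid of △ADB]
   → G = (1/3, 7/3)
5. E_x = 19/2  [line -22·x + -14·y + 76 = 0 ∩ |EG|² = 4033/18]
6. E_y = -19/2  [line -22·x + -14·y + 76 = 0 ∩ |EG|² = 4033/18]
   → E = (19/2, -19/2)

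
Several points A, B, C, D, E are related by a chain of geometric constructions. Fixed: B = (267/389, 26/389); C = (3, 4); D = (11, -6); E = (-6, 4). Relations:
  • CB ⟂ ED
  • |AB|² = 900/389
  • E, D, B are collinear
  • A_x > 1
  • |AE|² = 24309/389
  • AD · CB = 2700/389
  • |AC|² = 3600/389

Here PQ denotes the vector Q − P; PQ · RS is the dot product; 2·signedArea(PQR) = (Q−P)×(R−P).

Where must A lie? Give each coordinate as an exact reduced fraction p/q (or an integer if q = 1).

1. A_x = 567/389  [line 900/389·x + 1530/389·y + -3420/389 = 0 ∩ |AE|² = 24309/389]
2. A_y = 536/389  [line 900/389·x + 1530/389·y + -3420/389 = 0 ∩ |AE|² = 24309/389]
   → A = (567/389, 536/389)

A = (567/389, 536/389)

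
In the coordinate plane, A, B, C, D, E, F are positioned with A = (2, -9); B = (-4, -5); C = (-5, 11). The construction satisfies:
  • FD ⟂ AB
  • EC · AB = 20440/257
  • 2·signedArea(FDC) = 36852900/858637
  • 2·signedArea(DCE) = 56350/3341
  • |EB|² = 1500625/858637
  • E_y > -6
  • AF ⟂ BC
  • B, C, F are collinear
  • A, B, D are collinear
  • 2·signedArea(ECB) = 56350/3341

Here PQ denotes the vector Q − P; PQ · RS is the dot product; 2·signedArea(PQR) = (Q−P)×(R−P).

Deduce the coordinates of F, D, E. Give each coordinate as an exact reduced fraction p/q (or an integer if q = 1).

D = (-6014/3341, -21605/3341)
E = (-9689/3341, -19155/3341)
F = (-958/257, -2405/257)

1. F_x = -958/257  [B, C, F are collinear ∩ AF ⟂ BC]
2. F_y = -2405/257  [B, C, F are collinear ∩ AF ⟂ BC]
   → F = (-958/257, -2405/257)
3. D_x = -6014/3341  [A, B, D are collinear ∩ FD ⟂ AB]
4. D_y = -21605/3341  [A, B, D are collinear ∩ FD ⟂ AB]
   → D = (-6014/3341, -21605/3341)
5. E_x = -9689/3341  [2·signedArea(ECB) = 56350/3341 ∩ 2·signedArea(DCE) = 56350/3341]
6. E_y = -19155/3341  [2·signedArea(ECB) = 56350/3341 ∩ 2·signedArea(DCE) = 56350/3341]
   → E = (-9689/3341, -19155/3341)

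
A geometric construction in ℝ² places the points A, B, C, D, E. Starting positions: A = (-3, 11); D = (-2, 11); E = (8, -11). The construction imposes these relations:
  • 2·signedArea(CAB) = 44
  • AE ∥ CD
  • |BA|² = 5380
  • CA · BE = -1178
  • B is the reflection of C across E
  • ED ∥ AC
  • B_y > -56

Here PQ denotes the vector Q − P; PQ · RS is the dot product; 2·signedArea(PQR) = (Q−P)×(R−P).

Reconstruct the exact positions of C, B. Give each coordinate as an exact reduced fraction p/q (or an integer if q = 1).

1. C_x = -13  [AE ∥ CD ∩ ED ∥ AC]
2. C_y = 33  [AE ∥ CD ∩ ED ∥ AC]
   → C = (-13, 33)
3. B_x = 29  [B is the reflection of C across E]
4. B_y = -55  [B is the reflection of C across E]
   → B = (29, -55)

B = (29, -55)
C = (-13, 33)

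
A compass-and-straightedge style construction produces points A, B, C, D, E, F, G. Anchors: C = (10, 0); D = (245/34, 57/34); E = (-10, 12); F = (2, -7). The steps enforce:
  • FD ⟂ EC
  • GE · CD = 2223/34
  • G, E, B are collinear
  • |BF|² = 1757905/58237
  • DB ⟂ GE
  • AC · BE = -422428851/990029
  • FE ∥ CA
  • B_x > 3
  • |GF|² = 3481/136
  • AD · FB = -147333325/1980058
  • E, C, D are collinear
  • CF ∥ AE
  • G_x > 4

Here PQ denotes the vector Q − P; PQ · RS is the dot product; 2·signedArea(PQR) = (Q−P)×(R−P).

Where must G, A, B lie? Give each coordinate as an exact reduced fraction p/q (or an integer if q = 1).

A = (-2, 19)
B = (3692887/990029, -1767585/990029)
G = (313/68, -181/68)

1. G_x = 313/68  [line 95/34·x + -57/34·y + -589/34 = 0 ∩ |GF|² = 3481/136]
2. G_y = -181/68  [line 95/34·x + -57/34·y + -589/34 = 0 ∩ |GF|² = 3481/136]
   → G = (313/68, -181/68)
3. A_x = -2  [CF ∥ AE ∩ FE ∥ CA]
4. A_y = 19  [CF ∥ AE ∩ FE ∥ CA]
   → A = (-2, 19)
5. B_x = 3692887/990029  [G, E, B are collinear ∩ DB ⟂ GE]
6. B_y = -1767585/990029  [G, E, B are collinear ∩ DB ⟂ GE]
   → B = (3692887/990029, -1767585/990029)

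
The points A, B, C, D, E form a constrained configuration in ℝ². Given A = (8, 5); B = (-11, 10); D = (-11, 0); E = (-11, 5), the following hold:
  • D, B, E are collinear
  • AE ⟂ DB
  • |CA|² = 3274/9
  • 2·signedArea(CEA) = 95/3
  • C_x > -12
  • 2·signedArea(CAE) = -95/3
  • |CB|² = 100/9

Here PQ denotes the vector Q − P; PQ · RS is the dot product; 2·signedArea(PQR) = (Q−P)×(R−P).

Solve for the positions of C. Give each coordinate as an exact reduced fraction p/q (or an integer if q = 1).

C = (-11, 20/3)

1. C_y = 20/3  [2·signedArea(CEA) = 95/3]
2. C_x = -11  [|CB|² = 100/9]
   → C = (-11, 20/3)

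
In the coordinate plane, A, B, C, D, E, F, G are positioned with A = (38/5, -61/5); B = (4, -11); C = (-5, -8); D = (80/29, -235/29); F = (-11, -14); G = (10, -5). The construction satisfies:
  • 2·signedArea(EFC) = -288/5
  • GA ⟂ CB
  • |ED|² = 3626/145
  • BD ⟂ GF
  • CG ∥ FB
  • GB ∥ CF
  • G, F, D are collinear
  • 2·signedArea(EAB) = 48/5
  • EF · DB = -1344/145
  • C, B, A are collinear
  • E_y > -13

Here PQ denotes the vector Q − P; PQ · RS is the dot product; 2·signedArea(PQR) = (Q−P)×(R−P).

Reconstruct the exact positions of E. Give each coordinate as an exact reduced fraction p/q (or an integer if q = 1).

E = (1/5, -62/5)

1. E_x = 1/5  [EF · DB = -1344/145 ∩ 2·signedArea(EFC) = -288/5]
2. E_y = -62/5  [EF · DB = -1344/145 ∩ 2·signedArea(EFC) = -288/5]
   → E = (1/5, -62/5)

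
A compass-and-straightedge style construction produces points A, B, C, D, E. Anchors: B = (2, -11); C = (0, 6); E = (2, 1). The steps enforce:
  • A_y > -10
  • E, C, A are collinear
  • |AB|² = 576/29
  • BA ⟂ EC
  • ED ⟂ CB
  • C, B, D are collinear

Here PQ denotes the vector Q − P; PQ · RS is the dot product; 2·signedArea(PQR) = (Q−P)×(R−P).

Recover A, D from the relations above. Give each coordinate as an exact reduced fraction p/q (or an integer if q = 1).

A = (178/29, -271/29)
D = (178/293, 245/293)

1. A_x = 178/29  [E, C, A are collinear ∩ BA ⟂ EC]
2. A_y = -271/29  [E, C, A are collinear ∩ BA ⟂ EC]
   → A = (178/29, -271/29)
3. D_x = 178/293  [C, B, D are collinear ∩ ED ⟂ CB]
4. D_y = 245/293  [C, B, D are collinear ∩ ED ⟂ CB]
   → D = (178/293, 245/293)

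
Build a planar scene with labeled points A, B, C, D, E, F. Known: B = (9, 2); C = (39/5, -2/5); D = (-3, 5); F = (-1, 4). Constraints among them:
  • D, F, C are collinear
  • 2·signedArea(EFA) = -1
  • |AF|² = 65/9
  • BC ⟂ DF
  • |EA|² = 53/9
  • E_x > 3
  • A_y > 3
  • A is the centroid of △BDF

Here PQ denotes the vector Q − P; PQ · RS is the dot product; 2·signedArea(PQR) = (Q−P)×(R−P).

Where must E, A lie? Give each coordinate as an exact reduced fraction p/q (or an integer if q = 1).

1. A_x = 5/3  [A is the centroid of △BDF]
2. A_y = 11/3  [A is the centroid of △BDF]
   → A = (5/3, 11/3)
3. E_x = 4  [line 1/3·x + 8/3·y + -28/3 = 0 ∩ |EA|² = 53/9]
4. E_y = 3  [line 1/3·x + 8/3·y + -28/3 = 0 ∩ |EA|² = 53/9]
   → E = (4, 3)

A = (5/3, 11/3)
E = (4, 3)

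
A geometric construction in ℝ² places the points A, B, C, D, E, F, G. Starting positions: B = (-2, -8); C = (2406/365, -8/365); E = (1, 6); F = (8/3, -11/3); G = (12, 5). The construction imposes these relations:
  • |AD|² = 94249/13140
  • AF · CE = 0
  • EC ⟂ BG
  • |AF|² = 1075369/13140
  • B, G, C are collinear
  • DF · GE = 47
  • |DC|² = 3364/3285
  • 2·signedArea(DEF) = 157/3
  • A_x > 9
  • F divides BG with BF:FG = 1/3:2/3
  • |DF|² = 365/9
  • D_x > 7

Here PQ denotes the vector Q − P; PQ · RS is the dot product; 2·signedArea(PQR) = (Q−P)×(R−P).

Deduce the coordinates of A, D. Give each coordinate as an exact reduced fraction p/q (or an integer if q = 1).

A = (3393/365, 1817/730)
D = (22/3, 2/3)

1. A_x = 3393/365  [line 2041/365·x + -2198/365·y + -13502/365 = 0 ∩ |AF|² = 1075369/13140]
2. A_y = 1817/730  [line 2041/365·x + -2198/365·y + -13502/365 = 0 ∩ |AF|² = 1075369/13140]
   → A = (3393/365, 1817/730)
3. D_x = 22/3  [DF · GE = 47 ∩ 2·signedArea(DEF) = 157/3]
4. D_y = 2/3  [DF · GE = 47 ∩ 2·signedArea(DEF) = 157/3]
   → D = (22/3, 2/3)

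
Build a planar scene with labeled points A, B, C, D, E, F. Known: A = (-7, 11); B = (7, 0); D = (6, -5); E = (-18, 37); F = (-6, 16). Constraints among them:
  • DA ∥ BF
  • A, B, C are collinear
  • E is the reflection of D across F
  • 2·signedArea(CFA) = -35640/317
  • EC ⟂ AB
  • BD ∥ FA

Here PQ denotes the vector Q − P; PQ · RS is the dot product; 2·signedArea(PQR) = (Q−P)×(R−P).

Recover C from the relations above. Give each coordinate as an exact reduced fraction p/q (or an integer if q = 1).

1. C_x = -8379/317  [A, B, C are collinear ∩ EC ⟂ AB]
2. C_y = 8327/317  [A, B, C are collinear ∩ EC ⟂ AB]
   → C = (-8379/317, 8327/317)

C = (-8379/317, 8327/317)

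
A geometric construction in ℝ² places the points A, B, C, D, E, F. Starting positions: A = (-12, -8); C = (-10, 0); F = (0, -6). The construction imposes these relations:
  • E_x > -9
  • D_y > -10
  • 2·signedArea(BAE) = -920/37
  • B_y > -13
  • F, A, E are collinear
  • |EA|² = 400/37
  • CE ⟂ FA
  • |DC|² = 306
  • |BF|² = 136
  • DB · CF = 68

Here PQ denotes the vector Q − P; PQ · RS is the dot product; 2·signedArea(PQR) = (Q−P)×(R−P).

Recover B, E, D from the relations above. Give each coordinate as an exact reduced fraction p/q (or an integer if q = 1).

1. E_x = -324/37  [F, A, E are collinear ∩ CE ⟂ FA]
2. E_y = -276/37  [F, A, E are collinear ∩ CE ⟂ FA]
   → E = (-324/37, -276/37)
3. B_x = 10  [line -20/37·x + 120/37·y + 1640/37 = 0 ∩ |BF|² = 136]
4. B_y = -12  [line -20/37·x + 120/37·y + 1640/37 = 0 ∩ |BF|² = 136]
   → B = (10, -12)
5. D_x = 5  [line -10·x + 6·y + 104 = 0 ∩ |DC|² = 306]
6. D_y = -9  [line -10·x + 6·y + 104 = 0 ∩ |DC|² = 306]
   → D = (5, -9)

B = (10, -12)
D = (5, -9)
E = (-324/37, -276/37)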